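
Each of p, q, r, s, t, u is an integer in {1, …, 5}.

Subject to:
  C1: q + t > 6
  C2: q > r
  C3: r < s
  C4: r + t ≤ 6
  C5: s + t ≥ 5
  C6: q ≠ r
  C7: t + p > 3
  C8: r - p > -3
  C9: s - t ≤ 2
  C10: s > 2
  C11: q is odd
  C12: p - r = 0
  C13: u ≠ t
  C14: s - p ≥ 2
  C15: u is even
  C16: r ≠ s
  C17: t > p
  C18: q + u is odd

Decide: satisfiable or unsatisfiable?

Satisfiable

Take p = 1, q = 5, r = 1, s = 5, t = 3, u = 4. Then constraint 1: q + t = 8; constraint 4: r + t = 4, and every other listed constraint is also met.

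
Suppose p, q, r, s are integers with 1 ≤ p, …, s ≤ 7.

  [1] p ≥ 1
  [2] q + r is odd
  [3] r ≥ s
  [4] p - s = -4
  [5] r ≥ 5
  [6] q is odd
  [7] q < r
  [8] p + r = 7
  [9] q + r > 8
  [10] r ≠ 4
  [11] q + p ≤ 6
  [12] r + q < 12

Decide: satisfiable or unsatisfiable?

Satisfiable

The assignment p = 1, q = 5, r = 6, s = 5 works:
  constraint 4 holds since p - s = -4.
  constraint 8 holds since p + r = 7.
The rest check out directly.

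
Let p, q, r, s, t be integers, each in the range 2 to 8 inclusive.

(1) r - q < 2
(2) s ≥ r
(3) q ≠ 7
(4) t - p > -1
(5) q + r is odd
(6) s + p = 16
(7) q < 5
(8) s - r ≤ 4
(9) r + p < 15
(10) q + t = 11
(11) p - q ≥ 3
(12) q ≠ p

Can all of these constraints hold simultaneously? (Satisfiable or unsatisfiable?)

Satisfiable

The assignment p = 8, q = 3, r = 4, s = 8, t = 8 works:
  constraint 1 holds since r - q = 1.
  constraint 4 holds since t - p = 0.
The rest check out directly.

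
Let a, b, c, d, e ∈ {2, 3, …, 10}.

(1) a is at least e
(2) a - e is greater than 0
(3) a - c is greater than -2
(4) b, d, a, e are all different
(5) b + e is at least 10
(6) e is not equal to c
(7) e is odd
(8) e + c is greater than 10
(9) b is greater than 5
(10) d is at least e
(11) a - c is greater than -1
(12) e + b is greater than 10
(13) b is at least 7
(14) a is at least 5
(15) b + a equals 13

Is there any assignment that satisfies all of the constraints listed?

Setting (a, b, c, d, e) = (6, 7, 6, 10, 5) satisfies everything: constraint 2: a - e = 1; constraint 3: a - c = 0, and the others follow.

Satisfiable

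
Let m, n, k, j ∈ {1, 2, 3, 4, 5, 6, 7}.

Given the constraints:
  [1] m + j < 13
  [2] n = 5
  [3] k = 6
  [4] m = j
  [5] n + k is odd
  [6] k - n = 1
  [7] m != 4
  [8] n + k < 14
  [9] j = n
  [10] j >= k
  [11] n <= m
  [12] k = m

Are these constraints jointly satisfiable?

Unsatisfiable

Constraint 3 fixes k = 6 and constraint 2 fixes n = 5. Constraints 4, 9, and 12 give k = m = j = n, so k = n. But 6 ≠ 5 — contradiction.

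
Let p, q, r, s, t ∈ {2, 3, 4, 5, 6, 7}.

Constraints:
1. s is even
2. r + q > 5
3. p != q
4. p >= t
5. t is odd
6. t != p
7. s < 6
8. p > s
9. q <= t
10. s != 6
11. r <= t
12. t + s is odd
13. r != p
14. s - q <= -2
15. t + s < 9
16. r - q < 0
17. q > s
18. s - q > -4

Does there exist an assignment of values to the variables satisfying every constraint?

Take p = 6, q = 5, r = 3, s = 2, t = 5. Then constraint 2: r + q = 8; constraint 14: s - q = -3; constraint 15: t + s = 7, and every other listed constraint is also met.

Satisfiable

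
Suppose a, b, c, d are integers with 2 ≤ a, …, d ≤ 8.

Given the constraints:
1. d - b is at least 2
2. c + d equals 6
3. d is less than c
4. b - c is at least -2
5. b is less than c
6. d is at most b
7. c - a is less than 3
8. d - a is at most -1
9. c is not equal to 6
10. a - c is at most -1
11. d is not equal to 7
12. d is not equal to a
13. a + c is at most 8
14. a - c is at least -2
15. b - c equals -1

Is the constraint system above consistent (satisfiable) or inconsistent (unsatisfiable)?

Constraints 1, 4, 8, and 10 give d − b ≥ 2, b − c ≥ -2, c − a ≥ 1, a − d ≥ 1.
Adding all 4 inequalities: the left sides telescope to 0, and the right sides sum to 2 + (-2) + 1 + 1 = 2. So 0 ≥ 2, which is false.

Unsatisfiable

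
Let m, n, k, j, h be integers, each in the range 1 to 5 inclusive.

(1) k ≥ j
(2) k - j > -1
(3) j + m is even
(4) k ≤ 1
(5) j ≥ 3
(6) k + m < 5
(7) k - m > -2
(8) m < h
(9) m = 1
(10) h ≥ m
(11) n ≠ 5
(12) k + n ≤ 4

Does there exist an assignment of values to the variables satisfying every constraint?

Unsatisfiable

From constraint 5: j ≥ 3. From constraints 1 and 4: j ≤ k and k ≤ 1, so j ≤ 1. But 1 < 3, so no value of j works.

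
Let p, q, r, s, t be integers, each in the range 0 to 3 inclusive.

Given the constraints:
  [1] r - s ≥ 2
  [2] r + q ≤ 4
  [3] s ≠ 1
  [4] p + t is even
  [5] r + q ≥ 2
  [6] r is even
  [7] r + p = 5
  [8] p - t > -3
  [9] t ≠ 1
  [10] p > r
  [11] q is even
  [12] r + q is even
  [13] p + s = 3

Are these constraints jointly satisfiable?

Satisfiable

Try p = 3, q = 0, r = 2, s = 0, t = 3.
Check constraint 1: r - s = 2; constraint 2: r + q = 2; constraint 5: r + q = 2. The remaining constraints are straightforward to verify.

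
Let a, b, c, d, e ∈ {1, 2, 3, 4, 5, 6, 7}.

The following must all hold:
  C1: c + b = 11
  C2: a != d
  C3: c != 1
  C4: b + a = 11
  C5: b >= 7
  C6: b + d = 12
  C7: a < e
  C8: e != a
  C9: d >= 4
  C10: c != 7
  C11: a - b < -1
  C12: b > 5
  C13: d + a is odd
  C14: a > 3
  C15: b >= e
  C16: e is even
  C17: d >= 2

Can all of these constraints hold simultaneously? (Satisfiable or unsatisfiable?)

Setting (a, b, c, d, e) = (4, 7, 4, 5, 6) satisfies everything: constraint 1: c + b = 11; constraint 4: b + a = 11; constraint 6: b + d = 12, and the others follow.

Satisfiable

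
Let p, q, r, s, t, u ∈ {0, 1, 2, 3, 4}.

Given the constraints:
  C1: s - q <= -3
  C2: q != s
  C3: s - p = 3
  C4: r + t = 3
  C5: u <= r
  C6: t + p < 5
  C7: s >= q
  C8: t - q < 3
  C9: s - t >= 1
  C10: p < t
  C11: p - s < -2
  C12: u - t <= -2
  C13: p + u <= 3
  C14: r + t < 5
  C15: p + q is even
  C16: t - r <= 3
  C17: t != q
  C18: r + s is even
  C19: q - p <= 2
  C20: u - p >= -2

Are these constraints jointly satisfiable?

Unsatisfiable

Constraints 1, 9, 12, 19, and 20 give s − t ≥ 1, t − u ≥ 2, u − p ≥ -2, p − q ≥ -2, q − s ≥ 3.
Adding all 5 inequalities: the left sides telescope to 0, and the right sides sum to 1 + 2 + (-2) + (-2) + 3 = 2. So 0 ≥ 2, which is false.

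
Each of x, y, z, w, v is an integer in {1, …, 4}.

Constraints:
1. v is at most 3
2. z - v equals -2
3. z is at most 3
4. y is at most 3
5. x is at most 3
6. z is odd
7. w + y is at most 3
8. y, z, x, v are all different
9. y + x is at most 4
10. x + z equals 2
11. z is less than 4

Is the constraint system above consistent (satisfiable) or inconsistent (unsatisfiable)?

Unsatisfiable

Constraints 1, 3, 4, and 5 confine each of y, z, x, v to the 3 values {1, …, 3} (the domain already gives each ≥ 1).
Constraint 8 requires all 4 of them to be distinct, but only 3 values are available — impossible by the pigeonhole principle.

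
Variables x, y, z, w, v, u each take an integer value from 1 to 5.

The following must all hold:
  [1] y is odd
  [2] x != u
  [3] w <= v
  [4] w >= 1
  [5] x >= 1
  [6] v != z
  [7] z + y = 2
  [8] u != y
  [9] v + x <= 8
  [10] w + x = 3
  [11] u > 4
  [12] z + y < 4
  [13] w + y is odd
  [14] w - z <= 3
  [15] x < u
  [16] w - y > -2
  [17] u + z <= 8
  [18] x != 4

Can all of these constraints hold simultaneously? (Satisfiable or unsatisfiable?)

Take x = 1, y = 1, z = 1, w = 2, v = 4, u = 5. Then constraint 7: z + y = 2; constraint 9: v + x = 5, and every other listed constraint is also met.

Satisfiable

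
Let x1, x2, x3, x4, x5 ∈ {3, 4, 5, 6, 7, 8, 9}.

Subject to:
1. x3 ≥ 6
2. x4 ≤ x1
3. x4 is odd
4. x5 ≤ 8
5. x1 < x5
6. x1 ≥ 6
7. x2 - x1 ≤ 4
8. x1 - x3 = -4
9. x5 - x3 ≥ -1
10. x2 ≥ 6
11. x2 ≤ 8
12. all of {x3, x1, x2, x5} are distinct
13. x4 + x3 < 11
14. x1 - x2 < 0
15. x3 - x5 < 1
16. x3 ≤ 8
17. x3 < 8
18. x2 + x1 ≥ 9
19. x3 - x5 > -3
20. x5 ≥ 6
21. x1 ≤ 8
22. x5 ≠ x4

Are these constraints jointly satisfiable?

Constraints 1, 4, 6, 10, 11, 16, 20, and 21 confine each of x3, x1, x2, x5 to the 3 values {6, …, 8}.
Constraint 12 requires all 4 of them to be distinct, but only 3 values are available — impossible by the pigeonhole principle.

Unsatisfiable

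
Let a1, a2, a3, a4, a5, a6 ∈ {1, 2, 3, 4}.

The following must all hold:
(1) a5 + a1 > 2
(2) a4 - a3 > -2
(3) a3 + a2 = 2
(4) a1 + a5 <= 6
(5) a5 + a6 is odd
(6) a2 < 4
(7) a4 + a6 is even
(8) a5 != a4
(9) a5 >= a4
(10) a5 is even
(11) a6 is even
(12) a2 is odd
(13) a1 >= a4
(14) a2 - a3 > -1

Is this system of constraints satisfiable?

Constraint 10 makes a5 even and constraint 11 makes a6 even, so a5 + a6 must be even. Constraint 5 says a5 + a6 is odd — contradiction.

Unsatisfiable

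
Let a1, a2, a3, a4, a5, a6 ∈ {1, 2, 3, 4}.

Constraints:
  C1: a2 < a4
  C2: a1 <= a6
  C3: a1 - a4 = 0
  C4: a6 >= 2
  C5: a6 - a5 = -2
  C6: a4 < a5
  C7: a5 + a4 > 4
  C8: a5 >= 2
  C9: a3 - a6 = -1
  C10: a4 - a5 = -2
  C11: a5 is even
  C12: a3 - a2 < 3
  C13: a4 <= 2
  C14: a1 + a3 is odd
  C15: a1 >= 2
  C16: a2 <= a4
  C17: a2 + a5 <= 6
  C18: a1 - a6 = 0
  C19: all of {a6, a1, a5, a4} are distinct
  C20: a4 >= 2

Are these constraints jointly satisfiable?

Unsatisfiable

Constraints 4, 8, 15, and 20 confine each of a6, a1, a5, a4 to the 3 values {2, …, 4} (the domain already gives each ≤ 4).
Constraint 19 requires all 4 of them to be distinct, but only 3 values are available — impossible by the pigeonhole principle.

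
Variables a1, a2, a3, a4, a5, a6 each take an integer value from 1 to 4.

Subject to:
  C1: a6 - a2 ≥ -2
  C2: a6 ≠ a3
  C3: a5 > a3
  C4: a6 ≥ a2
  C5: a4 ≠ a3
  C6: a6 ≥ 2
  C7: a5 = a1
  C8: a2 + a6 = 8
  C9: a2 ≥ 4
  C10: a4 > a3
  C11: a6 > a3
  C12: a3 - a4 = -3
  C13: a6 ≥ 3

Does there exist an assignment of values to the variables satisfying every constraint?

The assignment a1 = 4, a2 = 4, a3 = 1, a4 = 4, a5 = 4, a6 = 4 works:
  constraint 1 holds since a6 - a2 = 0.
  constraint 8 holds since a2 + a6 = 8.
The rest check out directly.

Satisfiable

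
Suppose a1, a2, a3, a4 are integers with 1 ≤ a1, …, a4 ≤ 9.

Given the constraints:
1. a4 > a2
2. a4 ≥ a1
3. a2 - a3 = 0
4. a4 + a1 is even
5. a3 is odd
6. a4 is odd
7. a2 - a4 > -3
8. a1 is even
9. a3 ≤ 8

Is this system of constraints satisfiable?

Constraint 6 makes a4 odd and constraint 8 makes a1 even, so a4 + a1 must be odd. Constraint 4 says a4 + a1 is even — contradiction.

Unsatisfiable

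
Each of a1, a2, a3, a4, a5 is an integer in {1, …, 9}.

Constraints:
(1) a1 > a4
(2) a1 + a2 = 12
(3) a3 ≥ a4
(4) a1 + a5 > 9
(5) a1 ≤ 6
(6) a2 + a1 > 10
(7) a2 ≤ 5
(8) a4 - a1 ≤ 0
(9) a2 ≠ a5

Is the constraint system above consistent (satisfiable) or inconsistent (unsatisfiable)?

Unsatisfiable

From constraint 5: a1 ≤ 6. From constraint 7: a2 ≤ 5. Hence a1 + a2 ≤ 11. But constraint 2 requires a1 + a2 = 12, and 12 > 11. Contradiction.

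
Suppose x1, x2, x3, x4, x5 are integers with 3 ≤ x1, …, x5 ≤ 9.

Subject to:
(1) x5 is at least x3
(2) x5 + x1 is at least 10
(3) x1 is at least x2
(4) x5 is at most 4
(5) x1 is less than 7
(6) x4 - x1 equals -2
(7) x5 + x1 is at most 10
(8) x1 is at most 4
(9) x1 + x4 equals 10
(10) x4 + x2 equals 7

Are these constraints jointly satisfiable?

From constraint 4: x5 ≤ 4. From constraint 8: x1 ≤ 4. Hence x5 + x1 ≤ 8. But constraint 2 requires x5 + x1 ≥ 10, and 10 > 8. Contradiction.

Unsatisfiable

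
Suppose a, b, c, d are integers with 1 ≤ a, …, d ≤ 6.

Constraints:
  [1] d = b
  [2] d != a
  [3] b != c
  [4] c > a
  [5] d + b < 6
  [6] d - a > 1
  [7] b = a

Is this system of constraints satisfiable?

From constraints 1 and 7, d = b = a, so d = a. But constraint 2 says d ≠ a. Contradiction.

Unsatisfiable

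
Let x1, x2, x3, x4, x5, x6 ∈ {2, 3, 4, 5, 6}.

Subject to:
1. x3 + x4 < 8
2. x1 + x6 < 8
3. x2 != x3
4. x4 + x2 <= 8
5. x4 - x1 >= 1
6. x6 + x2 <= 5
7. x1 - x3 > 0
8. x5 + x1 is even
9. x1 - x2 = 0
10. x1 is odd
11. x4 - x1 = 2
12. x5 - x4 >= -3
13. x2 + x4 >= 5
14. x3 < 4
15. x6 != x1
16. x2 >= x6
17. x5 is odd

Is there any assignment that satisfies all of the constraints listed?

Satisfiable

Take x1 = 3, x2 = 3, x3 = 2, x4 = 5, x5 = 5, x6 = 2. Then constraint 1: x3 + x4 = 7; constraint 2: x1 + x6 = 5, and every other listed constraint is also met.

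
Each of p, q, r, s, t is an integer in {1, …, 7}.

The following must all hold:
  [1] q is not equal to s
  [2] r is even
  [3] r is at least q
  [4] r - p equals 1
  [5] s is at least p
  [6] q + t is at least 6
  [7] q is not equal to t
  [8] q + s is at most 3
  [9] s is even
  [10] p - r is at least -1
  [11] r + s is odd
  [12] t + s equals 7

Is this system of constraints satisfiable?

Constraint 2 makes r even and constraint 9 makes s even, so r + s must be even. Constraint 11 says r + s is odd — contradiction.

Unsatisfiable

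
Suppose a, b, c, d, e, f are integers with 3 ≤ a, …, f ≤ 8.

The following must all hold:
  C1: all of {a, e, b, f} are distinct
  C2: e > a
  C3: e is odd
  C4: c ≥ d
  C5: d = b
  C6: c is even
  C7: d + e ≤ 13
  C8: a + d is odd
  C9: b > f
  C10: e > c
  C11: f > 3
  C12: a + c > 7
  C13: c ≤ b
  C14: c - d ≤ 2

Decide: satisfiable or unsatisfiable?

One satisfying assignment is a = 3, b = 6, c = 6, d = 6, e = 7, f = 4.
For the less obvious constraints — constraint 7: d + e = 13; constraint 12: a + c = 9 — and the others hold by inspection.

Satisfiable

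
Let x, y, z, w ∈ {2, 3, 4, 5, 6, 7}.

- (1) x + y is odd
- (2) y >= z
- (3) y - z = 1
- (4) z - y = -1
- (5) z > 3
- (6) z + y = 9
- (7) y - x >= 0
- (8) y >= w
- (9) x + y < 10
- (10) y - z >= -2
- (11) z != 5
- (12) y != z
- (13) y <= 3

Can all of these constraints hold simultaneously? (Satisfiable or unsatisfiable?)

Unsatisfiable

From constraint 5: z ≥ 4. From constraints 2 and 13: z ≤ y and y ≤ 3, so z ≤ 3. But 3 < 4, so no value of z works.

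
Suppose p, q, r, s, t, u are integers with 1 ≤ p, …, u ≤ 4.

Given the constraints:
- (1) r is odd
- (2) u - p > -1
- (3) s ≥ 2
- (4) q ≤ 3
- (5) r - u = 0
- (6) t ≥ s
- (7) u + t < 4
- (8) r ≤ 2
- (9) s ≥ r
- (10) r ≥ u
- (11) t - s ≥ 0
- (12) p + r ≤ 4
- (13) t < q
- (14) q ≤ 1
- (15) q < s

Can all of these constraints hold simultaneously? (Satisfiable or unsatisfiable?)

Unsatisfiable

Constraints 6, 13, and 15 give s ≤ t, t < q, q < s. Chaining: s ≤ t < q < s, which forces s < s — impossible.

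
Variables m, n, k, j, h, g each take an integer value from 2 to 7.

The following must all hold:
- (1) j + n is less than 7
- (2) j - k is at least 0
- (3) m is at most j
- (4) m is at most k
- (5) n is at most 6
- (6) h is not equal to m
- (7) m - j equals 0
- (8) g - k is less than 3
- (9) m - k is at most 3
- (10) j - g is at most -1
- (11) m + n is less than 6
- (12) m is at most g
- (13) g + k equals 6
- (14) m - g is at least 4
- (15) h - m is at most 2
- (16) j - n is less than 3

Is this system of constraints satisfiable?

Constraints 2, 9, 10, and 14 give k − m ≥ -3, m − g ≥ 4, g − j ≥ 1, j − k ≥ 0.
Adding all 4 inequalities: the left sides telescope to 0, and the right sides sum to (-3) + 4 + 1 + 0 = 2. So 0 ≥ 2, which is false.

Unsatisfiable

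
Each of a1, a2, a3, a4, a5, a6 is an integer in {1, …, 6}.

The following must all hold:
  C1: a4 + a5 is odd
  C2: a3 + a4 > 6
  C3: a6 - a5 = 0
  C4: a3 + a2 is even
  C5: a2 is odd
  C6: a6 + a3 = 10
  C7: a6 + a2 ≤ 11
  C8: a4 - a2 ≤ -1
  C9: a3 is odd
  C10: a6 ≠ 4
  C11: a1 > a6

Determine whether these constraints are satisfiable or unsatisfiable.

Setting (a1, a2, a3, a4, a5, a6) = (6, 5, 5, 2, 5, 5) satisfies everything: constraint 2: a3 + a4 = 7; constraint 3: a6 - a5 = 0; constraint 6: a6 + a3 = 10, and the others follow.

Satisfiable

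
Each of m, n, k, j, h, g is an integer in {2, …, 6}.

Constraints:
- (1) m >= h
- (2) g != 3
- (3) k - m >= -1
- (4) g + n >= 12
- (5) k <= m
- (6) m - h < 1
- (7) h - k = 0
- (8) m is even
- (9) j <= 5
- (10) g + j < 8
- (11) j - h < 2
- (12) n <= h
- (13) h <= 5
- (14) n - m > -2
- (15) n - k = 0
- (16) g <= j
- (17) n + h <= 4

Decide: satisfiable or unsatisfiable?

Unsatisfiable

From constraints 9 and 16: g ≤ j ≤ 5. From constraints 12 and 13: n ≤ h ≤ 5. Hence g + n ≤ 10. But constraint 4 requires g + n ≥ 12, and 12 > 10. Contradiction.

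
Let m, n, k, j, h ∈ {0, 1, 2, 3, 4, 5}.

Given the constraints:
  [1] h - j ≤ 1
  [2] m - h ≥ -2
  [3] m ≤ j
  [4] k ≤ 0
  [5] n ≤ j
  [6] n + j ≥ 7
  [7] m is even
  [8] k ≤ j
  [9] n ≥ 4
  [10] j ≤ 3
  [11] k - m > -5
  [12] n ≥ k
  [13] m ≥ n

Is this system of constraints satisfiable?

Unsatisfiable

From constraints 9 and 13: m ≥ n and n ≥ 4, so m ≥ 4. From constraints 3 and 10: m ≤ j and j ≤ 3, so m ≤ 3. But 3 < 4, so no value of m works.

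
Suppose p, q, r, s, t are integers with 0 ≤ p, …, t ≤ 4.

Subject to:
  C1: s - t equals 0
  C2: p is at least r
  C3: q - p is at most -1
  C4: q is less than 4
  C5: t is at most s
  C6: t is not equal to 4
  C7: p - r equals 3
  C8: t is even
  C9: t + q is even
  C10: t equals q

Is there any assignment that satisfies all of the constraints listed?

The assignment p = 3, q = 0, r = 0, s = 0, t = 0 works:
  constraint 1 holds since s - t = 0.
  constraint 3 holds since q - p = -3.
  constraint 7 holds since p - r = 3.
The rest check out directly.

Satisfiable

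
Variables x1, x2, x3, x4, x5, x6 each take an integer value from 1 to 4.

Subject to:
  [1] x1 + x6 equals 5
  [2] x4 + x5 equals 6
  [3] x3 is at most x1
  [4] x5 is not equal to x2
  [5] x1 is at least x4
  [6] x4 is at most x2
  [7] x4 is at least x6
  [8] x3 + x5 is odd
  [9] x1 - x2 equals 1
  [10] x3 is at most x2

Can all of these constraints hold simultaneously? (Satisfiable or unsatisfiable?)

Satisfiable

Try x1 = 4, x2 = 3, x3 = 1, x4 = 2, x5 = 4, x6 = 1.
Check constraint 1: x1 + x6 = 5; constraint 2: x4 + x5 = 6; constraint 9: x1 - x2 = 1. The remaining constraints are straightforward to verify.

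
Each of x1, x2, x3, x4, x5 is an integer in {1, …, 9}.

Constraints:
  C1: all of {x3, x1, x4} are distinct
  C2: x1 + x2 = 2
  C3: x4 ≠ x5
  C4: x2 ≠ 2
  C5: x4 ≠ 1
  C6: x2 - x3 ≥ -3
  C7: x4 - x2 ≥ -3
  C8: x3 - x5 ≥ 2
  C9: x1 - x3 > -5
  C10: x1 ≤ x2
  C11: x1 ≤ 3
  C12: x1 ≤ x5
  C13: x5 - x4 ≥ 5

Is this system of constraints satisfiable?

Unsatisfiable

Constraints 6, 7, 8, and 13 give x5 − x4 ≥ 5, x4 − x2 ≥ -3, x2 − x3 ≥ -3, x3 − x5 ≥ 2.
Adding all 4 inequalities: the left sides telescope to 0, and the right sides sum to 5 + (-3) + (-3) + 2 = 1. So 0 ≥ 1, which is false.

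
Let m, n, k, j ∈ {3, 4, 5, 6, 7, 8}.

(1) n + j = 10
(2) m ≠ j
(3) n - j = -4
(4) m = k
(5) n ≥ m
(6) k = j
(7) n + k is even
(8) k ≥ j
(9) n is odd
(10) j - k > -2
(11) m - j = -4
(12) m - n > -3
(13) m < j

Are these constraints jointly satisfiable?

From constraints 4 and 6, m = k = j, so m = j. But constraint 2 says m ≠ j. Contradiction.

Unsatisfiable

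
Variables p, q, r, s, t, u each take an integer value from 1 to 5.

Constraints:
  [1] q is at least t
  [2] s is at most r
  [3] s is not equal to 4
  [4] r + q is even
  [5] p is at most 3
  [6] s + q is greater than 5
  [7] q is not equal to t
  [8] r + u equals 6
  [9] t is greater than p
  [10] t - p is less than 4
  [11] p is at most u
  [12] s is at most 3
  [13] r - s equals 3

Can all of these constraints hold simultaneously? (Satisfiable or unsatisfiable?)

Satisfiable

One satisfying assignment is p = 1, q = 5, r = 5, s = 2, t = 4, u = 1.
For the less obvious constraints — constraint 6: s + q = 7; constraint 8: r + u = 6; constraint 10: t - p = 3 — and the others hold by inspection.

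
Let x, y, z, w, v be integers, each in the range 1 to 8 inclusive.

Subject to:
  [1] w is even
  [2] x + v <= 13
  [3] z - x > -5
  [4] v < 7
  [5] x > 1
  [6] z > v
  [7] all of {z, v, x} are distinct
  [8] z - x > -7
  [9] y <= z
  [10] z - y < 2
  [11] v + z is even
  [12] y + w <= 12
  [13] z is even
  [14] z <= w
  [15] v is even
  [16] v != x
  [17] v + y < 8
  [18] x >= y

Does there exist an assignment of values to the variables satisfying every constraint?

Satisfiable

Try x = 8, y = 4, z = 4, w = 6, v = 2.
Check constraint 2: x + v = 10; constraint 3: z - x = -4. The remaining constraints are straightforward to verify.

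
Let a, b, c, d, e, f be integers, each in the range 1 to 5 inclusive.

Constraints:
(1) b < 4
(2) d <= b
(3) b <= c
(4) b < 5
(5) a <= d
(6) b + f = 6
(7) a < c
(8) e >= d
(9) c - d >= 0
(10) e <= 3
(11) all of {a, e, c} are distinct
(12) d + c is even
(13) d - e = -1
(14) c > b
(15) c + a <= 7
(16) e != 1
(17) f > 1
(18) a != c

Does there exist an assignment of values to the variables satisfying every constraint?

The assignment a = 1, b = 1, c = 3, d = 1, e = 2, f = 5 works:
  constraint 6 holds since b + f = 6.
  constraint 9 holds since c - d = 2.
The rest check out directly.

Satisfiable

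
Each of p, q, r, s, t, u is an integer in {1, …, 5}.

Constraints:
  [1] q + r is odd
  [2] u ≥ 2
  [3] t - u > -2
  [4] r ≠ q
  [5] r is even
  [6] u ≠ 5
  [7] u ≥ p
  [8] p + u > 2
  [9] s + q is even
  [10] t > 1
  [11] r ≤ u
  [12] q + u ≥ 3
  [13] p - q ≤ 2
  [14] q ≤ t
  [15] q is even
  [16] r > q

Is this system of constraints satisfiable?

Constraint 15 makes q even and constraint 5 makes r even, so q + r must be even. Constraint 1 says q + r is odd — contradiction.

Unsatisfiable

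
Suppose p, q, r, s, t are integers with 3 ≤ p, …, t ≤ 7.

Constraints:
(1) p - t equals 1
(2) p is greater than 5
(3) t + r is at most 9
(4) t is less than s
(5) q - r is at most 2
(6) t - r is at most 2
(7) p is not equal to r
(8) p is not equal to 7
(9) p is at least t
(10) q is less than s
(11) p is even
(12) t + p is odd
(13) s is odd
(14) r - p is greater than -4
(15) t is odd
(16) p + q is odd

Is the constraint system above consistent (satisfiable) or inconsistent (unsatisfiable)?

Setting (p, q, r, s, t) = (6, 3, 3, 7, 5) satisfies everything: constraint 1: p - t = 1; constraint 3: t + r = 8, and the others follow.

Satisfiable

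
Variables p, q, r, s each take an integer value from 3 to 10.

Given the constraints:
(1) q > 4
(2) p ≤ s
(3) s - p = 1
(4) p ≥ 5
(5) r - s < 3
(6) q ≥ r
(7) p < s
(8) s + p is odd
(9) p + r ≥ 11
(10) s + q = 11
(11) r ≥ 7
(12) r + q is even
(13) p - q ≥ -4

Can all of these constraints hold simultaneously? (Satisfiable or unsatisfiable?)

From constraints 2 and 4: s ≥ p ≥ 5. From constraints 6 and 11: q ≥ r ≥ 7. Hence s + q ≥ 12. But constraint 10 requires s + q = 11, and 11 < 12. Contradiction.

Unsatisfiable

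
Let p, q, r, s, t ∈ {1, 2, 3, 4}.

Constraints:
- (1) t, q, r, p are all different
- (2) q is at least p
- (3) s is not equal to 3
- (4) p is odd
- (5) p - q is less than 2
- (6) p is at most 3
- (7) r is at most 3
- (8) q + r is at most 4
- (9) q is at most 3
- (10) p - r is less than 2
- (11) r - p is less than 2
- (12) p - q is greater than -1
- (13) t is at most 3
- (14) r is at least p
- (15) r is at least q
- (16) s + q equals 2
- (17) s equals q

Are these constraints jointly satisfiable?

Constraints 6, 7, 9, and 13 confine each of t, q, r, p to the 3 values {1, …, 3} (the domain already gives each ≥ 1).
Constraint 1 requires all 4 of them to be distinct, but only 3 values are available — impossible by the pigeonhole principle.

Unsatisfiable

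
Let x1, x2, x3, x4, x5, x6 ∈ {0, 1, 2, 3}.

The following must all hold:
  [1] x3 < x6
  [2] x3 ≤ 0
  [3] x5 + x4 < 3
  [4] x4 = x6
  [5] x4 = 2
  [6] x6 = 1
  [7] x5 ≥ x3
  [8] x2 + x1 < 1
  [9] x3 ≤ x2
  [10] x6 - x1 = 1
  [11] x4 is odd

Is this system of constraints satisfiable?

Unsatisfiable

Constraint 5 fixes x4 = 2 and constraint 6 fixes x6 = 1, but constraint 4 requires x4 = x6. Since 2 ≠ 1, contradiction.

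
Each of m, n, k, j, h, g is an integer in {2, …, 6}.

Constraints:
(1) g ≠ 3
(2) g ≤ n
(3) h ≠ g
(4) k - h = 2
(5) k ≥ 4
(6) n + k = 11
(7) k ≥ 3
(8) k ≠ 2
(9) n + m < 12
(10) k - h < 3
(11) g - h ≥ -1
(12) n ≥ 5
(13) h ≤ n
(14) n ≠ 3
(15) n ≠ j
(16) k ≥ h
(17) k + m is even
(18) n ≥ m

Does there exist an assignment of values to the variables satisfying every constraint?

Setting (m, n, k, j, h, g) = (3, 6, 5, 4, 3, 4) satisfies everything: constraint 4: k - h = 2; constraint 6: n + k = 11; constraint 9: n + m = 9, and the others follow.

Satisfiable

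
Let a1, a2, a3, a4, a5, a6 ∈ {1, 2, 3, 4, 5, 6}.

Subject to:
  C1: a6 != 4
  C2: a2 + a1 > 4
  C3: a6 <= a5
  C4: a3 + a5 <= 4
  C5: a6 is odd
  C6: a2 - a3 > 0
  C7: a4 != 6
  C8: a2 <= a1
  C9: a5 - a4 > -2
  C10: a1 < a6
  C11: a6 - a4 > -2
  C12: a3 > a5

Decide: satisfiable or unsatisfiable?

Unsatisfiable

Constraints 3, 6, 8, 10, and 12 give a5 < a3, a3 < a2, a2 ≤ a1, a1 < a6, a6 ≤ a5. Chaining: a5 < a3 < a2 ≤ a1 < a6 ≤ a5, which forces a5 < a5 — impossible.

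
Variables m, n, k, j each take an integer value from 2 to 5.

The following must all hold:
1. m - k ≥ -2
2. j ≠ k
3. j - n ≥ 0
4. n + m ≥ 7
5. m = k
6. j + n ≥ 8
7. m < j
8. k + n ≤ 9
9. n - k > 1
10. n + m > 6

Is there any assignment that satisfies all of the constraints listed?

Try m = 3, n = 5, k = 3, j = 5.
Check constraint 1: m - k = 0; constraint 3: j - n = 0; constraint 4: n + m = 8. The remaining constraints are straightforward to verify.

Satisfiable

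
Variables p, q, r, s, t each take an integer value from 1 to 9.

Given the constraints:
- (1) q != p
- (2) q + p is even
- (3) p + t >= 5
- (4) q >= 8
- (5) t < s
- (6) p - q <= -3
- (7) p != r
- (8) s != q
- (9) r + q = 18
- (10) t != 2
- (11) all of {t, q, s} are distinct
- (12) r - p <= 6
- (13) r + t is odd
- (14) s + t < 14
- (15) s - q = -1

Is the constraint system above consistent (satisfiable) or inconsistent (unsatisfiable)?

Satisfiable

Try p = 3, q = 9, r = 9, s = 8, t = 4.
Check constraint 3: p + t = 7; constraint 6: p - q = -6; constraint 9: r + q = 18. The remaining constraints are straightforward to verify.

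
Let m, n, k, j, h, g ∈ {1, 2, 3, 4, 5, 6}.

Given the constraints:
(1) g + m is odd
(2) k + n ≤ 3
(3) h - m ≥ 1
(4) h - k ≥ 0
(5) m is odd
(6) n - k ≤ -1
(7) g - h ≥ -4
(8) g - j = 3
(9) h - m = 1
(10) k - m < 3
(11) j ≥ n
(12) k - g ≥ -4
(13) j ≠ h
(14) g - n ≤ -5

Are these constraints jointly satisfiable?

Constraints 4, 6, 7, and 14 give g − h ≥ -4, h − k ≥ 0, k − n ≥ 1, n − g ≥ 5.
Adding all 4 inequalities: the left sides telescope to 0, and the right sides sum to (-4) + 0 + 1 + 5 = 2. So 0 ≥ 2, which is false.

Unsatisfiable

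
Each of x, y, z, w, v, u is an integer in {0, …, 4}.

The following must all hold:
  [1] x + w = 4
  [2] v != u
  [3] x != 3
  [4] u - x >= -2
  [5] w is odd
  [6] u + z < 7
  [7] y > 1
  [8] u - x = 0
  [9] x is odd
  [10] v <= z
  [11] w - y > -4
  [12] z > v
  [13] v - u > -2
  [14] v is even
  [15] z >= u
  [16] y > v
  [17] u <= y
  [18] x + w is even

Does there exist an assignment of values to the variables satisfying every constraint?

One satisfying assignment is x = 1, y = 4, z = 4, w = 3, v = 2, u = 1.
For the less obvious constraints — constraint 1: x + w = 4; constraint 4: u - x = 0; constraint 6: u + z = 5 — and the others hold by inspection.

Satisfiable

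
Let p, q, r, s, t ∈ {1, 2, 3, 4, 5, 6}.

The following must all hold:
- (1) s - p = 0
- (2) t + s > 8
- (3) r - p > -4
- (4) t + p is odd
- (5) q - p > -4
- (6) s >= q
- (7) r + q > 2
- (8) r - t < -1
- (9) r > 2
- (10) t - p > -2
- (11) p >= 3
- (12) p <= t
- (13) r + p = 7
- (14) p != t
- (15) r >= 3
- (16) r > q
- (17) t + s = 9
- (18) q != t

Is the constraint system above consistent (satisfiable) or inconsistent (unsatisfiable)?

Satisfiable

Try p = 4, q = 2, r = 3, s = 4, t = 5.
Check constraint 1: s - p = 0; constraint 2: t + s = 9; constraint 3: r - p = -1. The remaining constraints are straightforward to verify.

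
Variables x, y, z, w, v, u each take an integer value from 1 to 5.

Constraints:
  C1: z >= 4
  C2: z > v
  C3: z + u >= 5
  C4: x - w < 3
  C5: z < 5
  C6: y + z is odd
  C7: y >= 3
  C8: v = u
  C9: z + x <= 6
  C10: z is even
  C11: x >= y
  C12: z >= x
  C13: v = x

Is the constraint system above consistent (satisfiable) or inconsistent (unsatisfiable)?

From constraint 1: z ≥ 4. From constraints 7 and 11: x ≥ y ≥ 3. Hence z + x ≥ 7. But constraint 9 requires z + x ≤ 6, and 6 < 7. Contradiction.

Unsatisfiable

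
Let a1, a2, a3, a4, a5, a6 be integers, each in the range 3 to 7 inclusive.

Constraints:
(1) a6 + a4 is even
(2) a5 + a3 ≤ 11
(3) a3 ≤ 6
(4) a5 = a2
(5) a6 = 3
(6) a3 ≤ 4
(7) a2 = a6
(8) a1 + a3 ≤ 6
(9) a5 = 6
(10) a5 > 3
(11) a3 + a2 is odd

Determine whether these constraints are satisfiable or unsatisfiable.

Constraint 9 fixes a5 = 6 and constraint 5 fixes a6 = 3. Constraints 4 and 7 give a5 = a2 = a6, so a5 = a6. But 6 ≠ 3 — contradiction.

Unsatisfiable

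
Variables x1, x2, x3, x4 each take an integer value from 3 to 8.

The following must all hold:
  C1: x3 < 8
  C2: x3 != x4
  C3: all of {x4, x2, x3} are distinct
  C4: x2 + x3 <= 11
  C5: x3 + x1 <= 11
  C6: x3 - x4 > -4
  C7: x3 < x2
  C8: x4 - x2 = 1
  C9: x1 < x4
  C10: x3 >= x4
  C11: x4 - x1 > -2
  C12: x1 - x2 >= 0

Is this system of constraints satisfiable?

Constraints 7, 9, 10, and 12 give x3 < x2, x2 ≤ x1, x1 < x4, x4 ≤ x3. Chaining: x3 < x2 ≤ x1 < x4 ≤ x3, which forces x3 < x3 — impossible.

Unsatisfiable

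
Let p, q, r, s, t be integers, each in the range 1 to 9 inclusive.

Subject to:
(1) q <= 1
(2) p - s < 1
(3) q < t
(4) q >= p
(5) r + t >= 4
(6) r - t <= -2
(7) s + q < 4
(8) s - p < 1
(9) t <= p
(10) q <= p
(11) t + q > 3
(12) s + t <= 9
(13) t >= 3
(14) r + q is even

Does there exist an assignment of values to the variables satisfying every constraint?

Unsatisfiable

From constraints 9 and 13: p ≥ t and t ≥ 3, so p ≥ 3. From constraints 1 and 4: p ≤ q and q ≤ 1, so p ≤ 1. But 1 < 3, so no value of p works.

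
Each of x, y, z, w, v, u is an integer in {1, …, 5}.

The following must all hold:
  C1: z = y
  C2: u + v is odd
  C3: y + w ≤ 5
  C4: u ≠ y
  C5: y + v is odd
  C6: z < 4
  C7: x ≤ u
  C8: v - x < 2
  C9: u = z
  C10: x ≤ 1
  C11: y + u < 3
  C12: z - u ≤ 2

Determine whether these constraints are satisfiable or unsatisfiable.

Unsatisfiable

From constraints 1 and 9, u = z = y, so u = y. But constraint 4 says u ≠ y. Contradiction.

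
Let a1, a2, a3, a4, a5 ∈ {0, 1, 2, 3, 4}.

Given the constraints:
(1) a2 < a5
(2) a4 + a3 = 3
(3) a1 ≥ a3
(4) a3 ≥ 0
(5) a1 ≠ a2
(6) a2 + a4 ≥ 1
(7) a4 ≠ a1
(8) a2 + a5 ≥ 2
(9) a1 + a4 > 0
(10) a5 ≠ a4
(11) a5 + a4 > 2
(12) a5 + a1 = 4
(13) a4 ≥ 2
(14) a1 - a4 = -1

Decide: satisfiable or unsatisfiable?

Setting (a1, a2, a3, a4, a5) = (1, 2, 1, 2, 3) satisfies everything: constraint 2: a4 + a3 = 3; constraint 6: a2 + a4 = 4; constraint 8: a2 + a5 = 5, and the others follow.

Satisfiable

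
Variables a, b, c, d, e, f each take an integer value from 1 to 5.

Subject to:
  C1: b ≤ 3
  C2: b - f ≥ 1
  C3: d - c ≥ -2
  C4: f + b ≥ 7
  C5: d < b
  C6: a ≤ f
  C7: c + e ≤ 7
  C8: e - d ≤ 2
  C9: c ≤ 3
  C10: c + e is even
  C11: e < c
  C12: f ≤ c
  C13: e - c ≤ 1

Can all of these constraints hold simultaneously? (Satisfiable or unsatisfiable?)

From constraints 9 and 12: f ≤ c ≤ 3. From constraint 1: b ≤ 3. Hence f + b ≤ 6. But constraint 4 requires f + b ≥ 7, and 7 > 6. Contradiction.

Unsatisfiable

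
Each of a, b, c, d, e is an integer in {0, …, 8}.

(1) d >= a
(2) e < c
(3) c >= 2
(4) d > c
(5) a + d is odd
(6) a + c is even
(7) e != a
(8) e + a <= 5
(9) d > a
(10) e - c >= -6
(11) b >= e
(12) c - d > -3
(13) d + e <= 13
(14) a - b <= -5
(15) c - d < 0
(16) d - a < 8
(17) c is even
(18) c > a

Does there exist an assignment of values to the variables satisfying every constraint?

Take a = 0, b = 7, c = 6, d = 7, e = 3. Then constraint 8: e + a = 3; constraint 10: e - c = -3; constraint 12: c - d = -1, and every other listed constraint is also met.

Satisfiable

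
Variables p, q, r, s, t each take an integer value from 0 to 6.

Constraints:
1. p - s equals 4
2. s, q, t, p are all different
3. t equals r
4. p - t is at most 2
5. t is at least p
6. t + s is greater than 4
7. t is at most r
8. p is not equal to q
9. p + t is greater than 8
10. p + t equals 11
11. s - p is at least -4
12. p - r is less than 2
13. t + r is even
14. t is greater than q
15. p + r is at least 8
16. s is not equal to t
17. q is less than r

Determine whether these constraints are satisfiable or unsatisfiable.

One satisfying assignment is p = 5, q = 0, r = 6, s = 1, t = 6.
For the less obvious constraints — constraint 1: p - s = 4; constraint 4: p - t = -1; constraint 6: t + s = 7 — and the others hold by inspection.

Satisfiable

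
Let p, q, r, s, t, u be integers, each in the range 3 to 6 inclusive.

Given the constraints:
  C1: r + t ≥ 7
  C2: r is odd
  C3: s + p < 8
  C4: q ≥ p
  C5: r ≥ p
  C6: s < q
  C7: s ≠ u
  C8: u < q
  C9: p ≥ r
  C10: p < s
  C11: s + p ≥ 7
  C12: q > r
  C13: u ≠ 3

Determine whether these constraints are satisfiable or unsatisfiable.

Satisfiable

Setting (p, q, r, s, t, u) = (3, 6, 3, 4, 4, 5) satisfies everything: constraint 1: r + t = 7; constraint 3: s + p = 7, and the others follow.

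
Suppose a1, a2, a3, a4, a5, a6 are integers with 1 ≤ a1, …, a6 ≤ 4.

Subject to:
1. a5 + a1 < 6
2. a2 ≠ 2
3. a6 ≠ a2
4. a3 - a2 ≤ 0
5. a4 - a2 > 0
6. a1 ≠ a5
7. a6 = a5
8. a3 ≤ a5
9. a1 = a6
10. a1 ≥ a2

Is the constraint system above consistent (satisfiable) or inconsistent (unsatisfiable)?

From constraints 7 and 9, a1 = a6 = a5, so a1 = a5. But constraint 6 says a1 ≠ a5. Contradiction.

Unsatisfiable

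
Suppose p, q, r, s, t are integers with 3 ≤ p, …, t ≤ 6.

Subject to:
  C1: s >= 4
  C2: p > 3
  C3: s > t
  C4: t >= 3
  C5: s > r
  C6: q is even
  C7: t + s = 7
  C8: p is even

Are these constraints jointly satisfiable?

Satisfiable

Take p = 4, q = 6, r = 3, s = 4, t = 3. Then constraint 6: q = 6 is even; constraint 7: t + s = 7; constraint 8: p = 4 is even, and every other listed constraint is also met.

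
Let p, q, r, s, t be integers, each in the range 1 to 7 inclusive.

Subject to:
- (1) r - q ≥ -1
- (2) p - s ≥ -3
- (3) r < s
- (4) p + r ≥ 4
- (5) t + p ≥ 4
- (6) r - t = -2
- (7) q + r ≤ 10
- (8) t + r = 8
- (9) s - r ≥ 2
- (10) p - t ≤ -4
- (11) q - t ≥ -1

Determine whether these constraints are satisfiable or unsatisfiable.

Constraints 1, 2, 9, 10, and 11 give q − t ≥ -1, t − p ≥ 4, p − s ≥ -3, s − r ≥ 2, r − q ≥ -1.
Adding all 5 inequalities: the left sides telescope to 0, and the right sides sum to (-1) + 4 + (-3) + 2 + (-1) = 1. So 0 ≥ 1, which is false.

Unsatisfiable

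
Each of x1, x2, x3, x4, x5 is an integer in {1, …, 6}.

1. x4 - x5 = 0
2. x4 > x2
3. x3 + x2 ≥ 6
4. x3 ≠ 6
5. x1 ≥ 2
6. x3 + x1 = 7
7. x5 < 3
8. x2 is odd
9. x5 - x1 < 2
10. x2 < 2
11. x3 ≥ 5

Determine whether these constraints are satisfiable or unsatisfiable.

Satisfiable

Take x1 = 2, x2 = 1, x3 = 5, x4 = 2, x5 = 2. Then constraint 1: x4 - x5 = 0; constraint 3: x3 + x2 = 6; constraint 6: x3 + x1 = 7, and every other listed constraint is also met.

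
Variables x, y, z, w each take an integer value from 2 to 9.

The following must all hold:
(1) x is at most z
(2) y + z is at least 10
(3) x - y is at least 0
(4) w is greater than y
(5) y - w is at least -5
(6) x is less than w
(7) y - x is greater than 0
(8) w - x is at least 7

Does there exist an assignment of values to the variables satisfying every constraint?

Constraints 3, 5, and 8 give x − y ≥ 0, y − w ≥ -5, w − x ≥ 7.
Adding all 3 inequalities: the left sides telescope to 0, and the right sides sum to 0 + (-5) + 7 = 2. So 0 ≥ 2, which is false.

Unsatisfiable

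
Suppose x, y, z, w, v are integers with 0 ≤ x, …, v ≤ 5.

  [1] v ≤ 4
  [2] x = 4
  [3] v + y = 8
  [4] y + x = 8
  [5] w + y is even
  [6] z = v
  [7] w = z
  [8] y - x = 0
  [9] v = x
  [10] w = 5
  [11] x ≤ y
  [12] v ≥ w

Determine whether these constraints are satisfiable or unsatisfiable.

Unsatisfiable

Constraint 10 fixes w = 5 and constraint 2 fixes x = 4. Constraints 6, 7, and 9 give w = z = v = x, so w = x. But 5 ≠ 4 — contradiction.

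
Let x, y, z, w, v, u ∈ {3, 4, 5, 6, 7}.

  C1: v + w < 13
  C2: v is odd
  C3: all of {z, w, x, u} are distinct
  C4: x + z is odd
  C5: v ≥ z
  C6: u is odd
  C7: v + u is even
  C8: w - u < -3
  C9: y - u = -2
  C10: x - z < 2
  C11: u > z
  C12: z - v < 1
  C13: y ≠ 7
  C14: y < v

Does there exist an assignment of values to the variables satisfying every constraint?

Satisfiable

Take x = 6, y = 5, z = 5, w = 3, v = 7, u = 7. Then constraint 1: v + w = 10; constraint 8: w - u = -4; constraint 9: y - u = -2, and every other listed constraint is also met.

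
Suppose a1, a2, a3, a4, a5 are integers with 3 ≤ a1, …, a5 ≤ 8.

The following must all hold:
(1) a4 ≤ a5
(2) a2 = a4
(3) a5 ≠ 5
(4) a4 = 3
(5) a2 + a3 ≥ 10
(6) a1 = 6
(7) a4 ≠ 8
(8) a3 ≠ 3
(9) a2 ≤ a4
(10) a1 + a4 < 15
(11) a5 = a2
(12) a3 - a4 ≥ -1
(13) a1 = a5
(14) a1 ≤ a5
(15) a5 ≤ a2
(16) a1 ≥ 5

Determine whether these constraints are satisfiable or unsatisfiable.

Constraint 6 fixes a1 = 6 and constraint 4 fixes a4 = 3. Constraints 2, 11, and 13 give a1 = a5 = a2 = a4, so a1 = a4. But 6 ≠ 3 — contradiction.

Unsatisfiable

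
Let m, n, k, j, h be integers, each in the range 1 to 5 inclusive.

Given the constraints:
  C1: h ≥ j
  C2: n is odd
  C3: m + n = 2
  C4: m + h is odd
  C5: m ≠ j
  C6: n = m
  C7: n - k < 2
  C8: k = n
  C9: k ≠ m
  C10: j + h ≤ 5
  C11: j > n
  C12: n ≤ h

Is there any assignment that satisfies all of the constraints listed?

Unsatisfiable

From constraints 6 and 8, k = n = m, so k = m. But constraint 9 says k ≠ m. Contradiction.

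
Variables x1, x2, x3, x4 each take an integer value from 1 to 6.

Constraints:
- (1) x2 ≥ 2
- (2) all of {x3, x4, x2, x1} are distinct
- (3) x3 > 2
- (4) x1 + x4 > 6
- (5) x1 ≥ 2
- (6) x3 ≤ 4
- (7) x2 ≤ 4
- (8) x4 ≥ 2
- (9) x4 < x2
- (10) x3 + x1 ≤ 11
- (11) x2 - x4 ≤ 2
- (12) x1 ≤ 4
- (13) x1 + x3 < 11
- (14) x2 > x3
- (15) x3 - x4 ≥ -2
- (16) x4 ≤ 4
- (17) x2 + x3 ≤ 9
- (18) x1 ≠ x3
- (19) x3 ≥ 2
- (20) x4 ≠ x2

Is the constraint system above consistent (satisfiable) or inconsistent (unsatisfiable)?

Unsatisfiable

Constraints 1, 5, 6, 7, 8, 12, 16, and 19 confine each of x3, x4, x2, x1 to the 3 values {2, …, 4}.
Constraint 2 requires all 4 of them to be distinct, but only 3 values are available — impossible by the pigeonhole principle.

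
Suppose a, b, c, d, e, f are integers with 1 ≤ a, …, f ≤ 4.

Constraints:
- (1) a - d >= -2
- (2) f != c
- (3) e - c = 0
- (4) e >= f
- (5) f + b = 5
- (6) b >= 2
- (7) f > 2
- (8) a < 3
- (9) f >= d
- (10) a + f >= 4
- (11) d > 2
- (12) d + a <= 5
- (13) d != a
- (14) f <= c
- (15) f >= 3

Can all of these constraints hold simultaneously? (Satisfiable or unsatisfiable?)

Satisfiable

Setting (a, b, c, d, e, f) = (2, 2, 4, 3, 4, 3) satisfies everything: constraint 1: a - d = -1; constraint 3: e - c = 0, and the others follow.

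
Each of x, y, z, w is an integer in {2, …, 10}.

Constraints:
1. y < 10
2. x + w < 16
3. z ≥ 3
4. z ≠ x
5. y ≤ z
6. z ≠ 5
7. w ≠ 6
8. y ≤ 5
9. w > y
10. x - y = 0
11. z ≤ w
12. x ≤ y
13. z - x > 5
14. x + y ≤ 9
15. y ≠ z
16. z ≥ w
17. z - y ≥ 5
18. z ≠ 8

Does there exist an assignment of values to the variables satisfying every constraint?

Setting (x, y, z, w) = (3, 3, 10, 10) satisfies everything: constraint 2: x + w = 13; constraint 10: x - y = 0; constraint 13: z - x = 7, and the others follow.

Satisfiable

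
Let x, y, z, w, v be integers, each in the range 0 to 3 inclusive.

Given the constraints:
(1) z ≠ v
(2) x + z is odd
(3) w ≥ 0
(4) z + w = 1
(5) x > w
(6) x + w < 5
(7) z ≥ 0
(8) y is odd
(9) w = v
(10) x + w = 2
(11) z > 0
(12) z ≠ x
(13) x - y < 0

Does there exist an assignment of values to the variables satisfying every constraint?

Satisfiable

The assignment x = 2, y = 3, z = 1, w = 0, v = 0 works:
  constraint 4 holds since z + w = 1.
  constraint 6 holds since x + w = 2.
  constraint 10 holds since x + w = 2.
The rest check out directly.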